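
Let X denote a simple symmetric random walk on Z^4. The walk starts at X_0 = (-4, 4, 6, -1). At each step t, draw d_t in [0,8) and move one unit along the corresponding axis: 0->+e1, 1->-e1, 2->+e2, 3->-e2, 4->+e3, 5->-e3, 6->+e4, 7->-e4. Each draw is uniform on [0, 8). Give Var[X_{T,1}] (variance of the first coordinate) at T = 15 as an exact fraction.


15/4

Outcome values over d=0..7: [1, -1, 0, 0, 0, 0, 0, 0]
Σy = 0, Σy² = 2, M = 8
μ = 0/8 = 0,  σ² = 2/8 − (0)² = 1/4
Independent increments: Var[X_15] = 15·σ² = 15·(1/4) = 15/4


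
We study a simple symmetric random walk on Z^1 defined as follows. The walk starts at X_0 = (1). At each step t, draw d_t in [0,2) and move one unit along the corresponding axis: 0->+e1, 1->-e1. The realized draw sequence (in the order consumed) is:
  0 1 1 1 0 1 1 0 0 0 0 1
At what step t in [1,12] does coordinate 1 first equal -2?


t=0: X=(1), d=0 → +e1, X_1=(2)
t=1: X=(2), d=1 → -e1, X_2=(1)
t=2: X=(1), d=1 → -e1, X_3=(0)
t=3: X=(0), d=1 → -e1, X_4=(-1)
t=4: X=(-1), d=0 → +e1, X_5=(0)
t=5: X=(0), d=1 → -e1, X_6=(-1)
t=6: X=(-1), d=1 → -e1, X_7=(-2)
t=7: X=(-2), d=0 → +e1, X_8=(-1)
t=8: X=(-1), d=0 → +e1, X_9=(0)
t=9: X=(0), d=0 → +e1, X_10=(1)
t=10: X=(1), d=0 → +e1, X_11=(2)
t=11: X=(2), d=1 → -e1, X_12=(1)

7


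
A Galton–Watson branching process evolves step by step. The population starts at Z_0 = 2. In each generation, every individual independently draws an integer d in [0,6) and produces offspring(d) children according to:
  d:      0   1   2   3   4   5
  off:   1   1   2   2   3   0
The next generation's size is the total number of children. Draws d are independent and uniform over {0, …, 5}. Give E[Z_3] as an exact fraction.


27/4

Outcome values over d=0..5: [1, 1, 2, 2, 3, 0]
Σy = 9, Σy² = 19, M = 6
μ = 9/6 = 3/2,  σ² = 19/6 − (3/2)² = 11/12
E[Z_0] = 2
E[Z_1] = 3/2·E[Z_0] = 3
E[Z_2] = 3/2·E[Z_1] = 9/2
E[Z_3] = 3/2·E[Z_2] = 27/4


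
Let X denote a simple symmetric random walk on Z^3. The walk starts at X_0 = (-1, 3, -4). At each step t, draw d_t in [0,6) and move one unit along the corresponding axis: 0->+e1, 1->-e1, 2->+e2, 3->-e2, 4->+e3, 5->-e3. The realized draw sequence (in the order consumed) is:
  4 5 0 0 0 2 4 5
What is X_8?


(2, 4, -4)

t=0: X=(-1, 3, -4), d=4 → +e3, X_1=(-1, 3, -3)
t=1: X=(-1, 3, -3), d=5 → -e3, X_2=(-1, 3, -4)
t=2: X=(-1, 3, -4), d=0 → +e1, X_3=(0, 3, -4)
t=3: X=(0, 3, -4), d=0 → +e1, X_4=(1, 3, -4)
t=4: X=(1, 3, -4), d=0 → +e1, X_5=(2, 3, -4)
t=5: X=(2, 3, -4), d=2 → +e2, X_6=(2, 4, -4)
t=6: X=(2, 4, -4), d=4 → +e3, X_7=(2, 4, -3)
t=7: X=(2, 4, -3), d=5 → -e3, X_8=(2, 4, -4)


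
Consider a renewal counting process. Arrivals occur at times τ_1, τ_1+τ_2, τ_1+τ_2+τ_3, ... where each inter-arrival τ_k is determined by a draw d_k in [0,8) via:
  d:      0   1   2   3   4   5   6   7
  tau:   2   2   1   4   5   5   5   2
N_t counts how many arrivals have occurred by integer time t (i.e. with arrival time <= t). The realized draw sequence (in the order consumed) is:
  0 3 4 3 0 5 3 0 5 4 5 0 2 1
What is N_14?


3

draw d_1=0: τ_1=2, arrival time A_1=2
draw d_2=3: τ_2=4, arrival time A_2=6
draw d_3=4: τ_3=5, arrival time A_3=11
draw d_4=3: τ_4=4, arrival time A_4=15
draw d_5=0: τ_5=2, arrival time A_5=17
draw d_6=5: τ_6=5, arrival time A_6=22
draw d_7=3: τ_7=4, arrival time A_7=26
draw d_8=0: τ_8=2, arrival time A_8=28
draw d_9=5: τ_9=5, arrival time A_9=33
draw d_10=4: τ_10=5, arrival time A_10=38
draw d_11=5: τ_11=5, arrival time A_11=43
draw d_12=0: τ_12=2, arrival time A_12=45
draw d_13=2: τ_13=1, arrival time A_13=46
draw d_14=1: τ_14=2, arrival time A_14=48
N_t over t=0..14: 0:0 1:0 2:1 3:1 4:1 5:1 6:2 7:2 8:2 9:2 10:2 11:3 12:3 13:3 14:3


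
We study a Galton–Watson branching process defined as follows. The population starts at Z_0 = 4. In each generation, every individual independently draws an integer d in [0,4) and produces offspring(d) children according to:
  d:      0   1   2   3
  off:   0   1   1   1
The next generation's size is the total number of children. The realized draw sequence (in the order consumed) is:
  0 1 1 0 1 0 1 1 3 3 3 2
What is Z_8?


gen 0: Z_0=4, draws=[0, 1, 1, 0], offspring=[0, 1, 1, 0], Z_1=2
gen 1: Z_1=2, draws=[1, 0], offspring=[1, 0], Z_2=1
gen 2: Z_2=1, draws=[1], offspring=[1], Z_3=1
gen 3: Z_3=1, draws=[1], offspring=[1], Z_4=1
gen 4: Z_4=1, draws=[3], offspring=[1], Z_5=1
gen 5: Z_5=1, draws=[3], offspring=[1], Z_6=1
gen 6: Z_6=1, draws=[3], offspring=[1], Z_7=1
gen 7: Z_7=1, draws=[2], offspring=[1], Z_8=1

1


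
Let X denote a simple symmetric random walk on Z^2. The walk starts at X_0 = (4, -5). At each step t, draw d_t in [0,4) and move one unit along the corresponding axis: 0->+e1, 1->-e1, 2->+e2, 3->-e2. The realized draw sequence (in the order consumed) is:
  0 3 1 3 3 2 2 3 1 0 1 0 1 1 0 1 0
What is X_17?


t=0: X=(4, -5), d=0 → +e1, X_1=(5, -5)
t=1: X=(5, -5), d=3 → -e2, X_2=(5, -6)
t=2: X=(5, -6), d=1 → -e1, X_3=(4, -6)
t=3: X=(4, -6), d=3 → -e2, X_4=(4, -7)
t=4: X=(4, -7), d=3 → -e2, X_5=(4, -8)
t=5: X=(4, -8), d=2 → +e2, X_6=(4, -7)
t=6: X=(4, -7), d=2 → +e2, X_7=(4, -6)
t=7: X=(4, -6), d=3 → -e2, X_8=(4, -7)
t=8: X=(4, -7), d=1 → -e1, X_9=(3, -7)
t=9: X=(3, -7), d=0 → +e1, X_10=(4, -7)
t=10: X=(4, -7), d=1 → -e1, X_11=(3, -7)
t=11: X=(3, -7), d=0 → +e1, X_12=(4, -7)
t=12: X=(4, -7), d=1 → -e1, X_13=(3, -7)
t=13: X=(3, -7), d=1 → -e1, X_14=(2, -7)
t=14: X=(2, -7), d=0 → +e1, X_15=(3, -7)
t=15: X=(3, -7), d=1 → -e1, X_16=(2, -7)
t=16: X=(2, -7), d=0 → +e1, X_17=(3, -7)

(3, -7)


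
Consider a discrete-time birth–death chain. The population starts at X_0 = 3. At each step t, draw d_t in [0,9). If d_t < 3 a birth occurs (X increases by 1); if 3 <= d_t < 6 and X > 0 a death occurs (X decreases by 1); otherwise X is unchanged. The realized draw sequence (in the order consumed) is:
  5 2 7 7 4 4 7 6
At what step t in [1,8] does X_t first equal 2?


t=0: X=3, d=5 → death, X_1=2
t=1: X=2, d=2 → birth, X_2=3
t=2: X=3, d=7 → hold, X_3=3
t=3: X=3, d=7 → hold, X_4=3
t=4: X=3, d=4 → death, X_5=2
t=5: X=2, d=4 → death, X_6=1
t=6: X=1, d=7 → hold, X_7=1
t=7: X=1, d=6 → hold, X_8=1

1


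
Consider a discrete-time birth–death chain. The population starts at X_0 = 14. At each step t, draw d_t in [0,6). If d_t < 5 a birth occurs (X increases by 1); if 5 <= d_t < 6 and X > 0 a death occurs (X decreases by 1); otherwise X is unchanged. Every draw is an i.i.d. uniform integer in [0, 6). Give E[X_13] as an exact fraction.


68/3

X can drop by at most 1 per step and X_0 = 14 > T = 13, so X_t >= 14 − t >= 1 > 0 for every t <= 13: the floor at 0 (the 'and X > 0' condition) never binds. Hence X_13 = X_0 + Σ_{t<13} Y_t with i.i.d. increments Y_t = y(d_t) ∈ {+1, −1, 0}.
Outcome values over d=0..5: [1, 1, 1, 1, 1, -1]
Σy = 4, Σy² = 6, M = 6
μ = 4/6 = 2/3,  σ² = 6/6 − (2/3)² = 5/9
E[X_13] = 14 + 13·(2/3) = 68/3


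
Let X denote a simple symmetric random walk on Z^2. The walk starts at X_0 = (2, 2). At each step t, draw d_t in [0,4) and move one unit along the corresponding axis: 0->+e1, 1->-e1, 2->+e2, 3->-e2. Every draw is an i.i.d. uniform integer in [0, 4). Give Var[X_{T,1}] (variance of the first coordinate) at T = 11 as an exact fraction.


11/2

Outcome values over d=0..3: [1, -1, 0, 0]
Σy = 0, Σy² = 2, M = 4
μ = 0/4 = 0,  σ² = 2/4 − (0)² = 1/2
Independent increments: Var[X_11] = 11·σ² = 11·(1/2) = 11/2


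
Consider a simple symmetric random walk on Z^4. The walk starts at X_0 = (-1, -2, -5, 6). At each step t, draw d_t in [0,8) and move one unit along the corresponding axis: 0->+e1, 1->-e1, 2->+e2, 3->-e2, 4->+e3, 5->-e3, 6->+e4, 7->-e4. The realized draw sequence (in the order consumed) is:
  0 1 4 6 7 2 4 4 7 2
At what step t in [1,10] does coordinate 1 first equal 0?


t=0: X=(-1, -2, -5, 6), d=0 → +e1, X_1=(0, -2, -5, 6)
t=1: X=(0, -2, -5, 6), d=1 → -e1, X_2=(-1, -2, -5, 6)
t=2: X=(-1, -2, -5, 6), d=4 → +e3, X_3=(-1, -2, -4, 6)
t=3: X=(-1, -2, -4, 6), d=6 → +e4, X_4=(-1, -2, -4, 7)
t=4: X=(-1, -2, -4, 7), d=7 → -e4, X_5=(-1, -2, -4, 6)
t=5: X=(-1, -2, -4, 6), d=2 → +e2, X_6=(-1, -1, -4, 6)
t=6: X=(-1, -1, -4, 6), d=4 → +e3, X_7=(-1, -1, -3, 6)
t=7: X=(-1, -1, -3, 6), d=4 → +e3, X_8=(-1, -1, -2, 6)
t=8: X=(-1, -1, -2, 6), d=7 → -e4, X_9=(-1, -1, -2, 5)
t=9: X=(-1, -1, -2, 5), d=2 → +e2, X_10=(-1, 0, -2, 5)

1


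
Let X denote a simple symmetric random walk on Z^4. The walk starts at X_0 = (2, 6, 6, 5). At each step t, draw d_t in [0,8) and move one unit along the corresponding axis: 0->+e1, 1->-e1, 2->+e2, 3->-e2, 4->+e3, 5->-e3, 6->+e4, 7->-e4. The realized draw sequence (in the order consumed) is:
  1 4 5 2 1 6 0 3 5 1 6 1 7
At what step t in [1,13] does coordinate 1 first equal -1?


t=0: X=(2, 6, 6, 5), d=1 → -e1, X_1=(1, 6, 6, 5)
t=1: X=(1, 6, 6, 5), d=4 → +e3, X_2=(1, 6, 7, 5)
t=2: X=(1, 6, 7, 5), d=5 → -e3, X_3=(1, 6, 6, 5)
t=3: X=(1, 6, 6, 5), d=2 → +e2, X_4=(1, 7, 6, 5)
t=4: X=(1, 7, 6, 5), d=1 → -e1, X_5=(0, 7, 6, 5)
t=5: X=(0, 7, 6, 5), d=6 → +e4, X_6=(0, 7, 6, 6)
t=6: X=(0, 7, 6, 6), d=0 → +e1, X_7=(1, 7, 6, 6)
t=7: X=(1, 7, 6, 6), d=3 → -e2, X_8=(1, 6, 6, 6)
t=8: X=(1, 6, 6, 6), d=5 → -e3, X_9=(1, 6, 5, 6)
t=9: X=(1, 6, 5, 6), d=1 → -e1, X_10=(0, 6, 5, 6)
t=10: X=(0, 6, 5, 6), d=6 → +e4, X_11=(0, 6, 5, 7)
t=11: X=(0, 6, 5, 7), d=1 → -e1, X_12=(-1, 6, 5, 7)
t=12: X=(-1, 6, 5, 7), d=7 → -e4, X_13=(-1, 6, 5, 6)

12


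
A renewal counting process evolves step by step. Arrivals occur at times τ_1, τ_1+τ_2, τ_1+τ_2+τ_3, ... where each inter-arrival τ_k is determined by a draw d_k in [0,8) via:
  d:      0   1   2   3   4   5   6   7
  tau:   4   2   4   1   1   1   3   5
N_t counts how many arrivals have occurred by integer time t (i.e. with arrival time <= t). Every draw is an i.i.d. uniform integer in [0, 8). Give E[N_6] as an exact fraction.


566489/262144

Inter-arrival values over d=0..7: [4, 2, 4, 1, 1, 1, 3, 5]
Each d has probability 1/8, so the pmf of τ is: f(1) = 3/8, f(2) = 1/8, f(3) = 1/8, f(4) = 1/4, f(5) = 1/8
Renewal equation for m(n) = E[N_n]: condition on τ_1 = k (if k <= n, one arrival plus a fresh copy on the remaining n−k steps): m(n) = F(n) + Σ_{k<=n} f(k)·m(n−k), where F(n) = P(τ <= n) and m(0) = 0
m(1) = F(1) = 3/8
m(2) = F(2) + f(1)·m(1) = 1/2 + 3/8·3/8 = 41/64
m(3) = F(3) + f(1)·m(2) + f(2)·m(1) = 5/8 + 3/8·41/64 + 1/8·3/8 = 467/512
m(4) = F(4) + f(1)·m(3) + f(2)·m(2) + f(3)·m(1) = 7/8 + 3/8·467/512 + 1/8·41/64 + 1/8·3/8 = 5505/4096
m(5) = F(5) + f(1)·m(4) + f(2)·m(3) + f(3)·m(2) + f(4)·m(1) = 1 + 3/8·5505/4096 + 1/8·467/512 + 1/8·41/64 + 1/4·3/8 = 58715/32768
m(6) = F(6) + f(1)·m(5) + f(2)·m(4) + f(3)·m(3) + f(4)·m(2) + f(5)·m(1) = 1 + 3/8·58715/32768 + 1/8·5505/4096 + 1/8·467/512 + 1/4·41/64 + 1/8·3/8 = 566489/262144
E[N_6] = m(6) = 566489/262144


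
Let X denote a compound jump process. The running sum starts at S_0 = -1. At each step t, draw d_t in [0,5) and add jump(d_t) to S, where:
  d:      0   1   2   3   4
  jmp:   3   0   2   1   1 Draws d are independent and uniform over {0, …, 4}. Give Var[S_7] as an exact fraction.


Outcome values over d=0..4: [3, 0, 2, 1, 1]
Σy = 7, Σy² = 15, M = 5
μ = 7/5 = 7/5,  σ² = 15/5 − (7/5)² = 26/25
Independent increments: Var[S_7] = 7·σ² = 7·(26/25) = 182/25

182/25


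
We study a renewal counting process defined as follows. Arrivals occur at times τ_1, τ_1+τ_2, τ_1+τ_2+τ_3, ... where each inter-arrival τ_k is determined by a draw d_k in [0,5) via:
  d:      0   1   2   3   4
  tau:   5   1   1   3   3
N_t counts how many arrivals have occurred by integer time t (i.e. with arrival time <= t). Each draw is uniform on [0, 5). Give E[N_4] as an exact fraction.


Inter-arrival values over d=0..4: [5, 1, 1, 3, 3]
Each d has probability 1/5, so the pmf of τ is: f(1) = 2/5, f(3) = 2/5, f(5) = 1/5
Renewal equation for m(n) = E[N_n]: condition on τ_1 = k (if k <= n, one arrival plus a fresh copy on the remaining n−k steps): m(n) = F(n) + Σ_{k<=n} f(k)·m(n−k), where F(n) = P(τ <= n) and m(0) = 0
m(1) = F(1) = 2/5
m(2) = F(2) + f(1)·m(1) = 2/5 + 2/5·2/5 = 14/25
m(3) = F(3) + f(1)·m(2) = 4/5 + 2/5·14/25 = 128/125
m(4) = F(4) + f(1)·m(3) + f(3)·m(1) = 4/5 + 2/5·128/125 + 2/5·2/5 = 856/625
E[N_4] = m(4) = 856/625

856/625


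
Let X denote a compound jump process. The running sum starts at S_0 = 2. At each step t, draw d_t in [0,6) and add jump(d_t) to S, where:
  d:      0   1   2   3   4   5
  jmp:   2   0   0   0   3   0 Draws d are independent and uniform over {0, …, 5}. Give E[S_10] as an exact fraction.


Outcome values over d=0..5: [2, 0, 0, 0, 3, 0]
Σy = 5, Σy² = 13, M = 6
μ = 5/6 = 5/6,  σ² = 13/6 − (5/6)² = 53/36
E[S_10] = 2 + 10·(5/6) = 31/3

31/3


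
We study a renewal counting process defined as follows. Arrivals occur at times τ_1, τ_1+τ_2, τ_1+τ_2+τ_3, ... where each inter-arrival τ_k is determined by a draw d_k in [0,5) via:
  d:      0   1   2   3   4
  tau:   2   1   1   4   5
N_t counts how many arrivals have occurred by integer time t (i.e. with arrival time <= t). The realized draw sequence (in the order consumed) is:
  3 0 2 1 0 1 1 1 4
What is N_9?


draw d_1=3: τ_1=4, arrival time A_1=4
draw d_2=0: τ_2=2, arrival time A_2=6
draw d_3=2: τ_3=1, arrival time A_3=7
draw d_4=1: τ_4=1, arrival time A_4=8
draw d_5=0: τ_5=2, arrival time A_5=10
draw d_6=1: τ_6=1, arrival time A_6=11
draw d_7=1: τ_7=1, arrival time A_7=12
draw d_8=1: τ_8=1, arrival time A_8=13
draw d_9=4: τ_9=5, arrival time A_9=18
N_t over t=0..9: 0:0 1:0 2:0 3:0 4:1 5:1 6:2 7:3 8:4 9:4

4


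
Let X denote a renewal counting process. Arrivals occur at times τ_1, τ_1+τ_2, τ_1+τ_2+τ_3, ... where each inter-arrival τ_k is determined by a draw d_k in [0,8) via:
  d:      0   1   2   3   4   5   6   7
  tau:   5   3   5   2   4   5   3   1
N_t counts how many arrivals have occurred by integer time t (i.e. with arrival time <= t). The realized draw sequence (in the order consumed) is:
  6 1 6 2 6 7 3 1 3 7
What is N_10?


draw d_1=6: τ_1=3, arrival time A_1=3
draw d_2=1: τ_2=3, arrival time A_2=6
draw d_3=6: τ_3=3, arrival time A_3=9
draw d_4=2: τ_4=5, arrival time A_4=14
draw d_5=6: τ_5=3, arrival time A_5=17
draw d_6=7: τ_6=1, arrival time A_6=18
draw d_7=3: τ_7=2, arrival time A_7=20
draw d_8=1: τ_8=3, arrival time A_8=23
draw d_9=3: τ_9=2, arrival time A_9=25
draw d_10=7: τ_10=1, arrival time A_10=26
N_t over t=0..10: 0:0 1:0 2:0 3:1 4:1 5:1 6:2 7:2 8:2 9:3 10:3

3


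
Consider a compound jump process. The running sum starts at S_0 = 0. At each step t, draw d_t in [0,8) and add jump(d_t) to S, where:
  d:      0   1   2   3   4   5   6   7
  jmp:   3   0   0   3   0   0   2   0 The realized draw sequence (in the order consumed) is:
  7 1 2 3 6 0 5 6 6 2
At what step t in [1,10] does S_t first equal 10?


t=0: S=0, d=7, jump=0, S_1=0
t=1: S=0, d=1, jump=0, S_2=0
t=2: S=0, d=2, jump=0, S_3=0
t=3: S=0, d=3, jump=3, S_4=3
t=4: S=3, d=6, jump=2, S_5=5
t=5: S=5, d=0, jump=3, S_6=8
t=6: S=8, d=5, jump=0, S_7=8
t=7: S=8, d=6, jump=2, S_8=10
t=8: S=10, d=6, jump=2, S_9=12
t=9: S=12, d=2, jump=0, S_10=12

8


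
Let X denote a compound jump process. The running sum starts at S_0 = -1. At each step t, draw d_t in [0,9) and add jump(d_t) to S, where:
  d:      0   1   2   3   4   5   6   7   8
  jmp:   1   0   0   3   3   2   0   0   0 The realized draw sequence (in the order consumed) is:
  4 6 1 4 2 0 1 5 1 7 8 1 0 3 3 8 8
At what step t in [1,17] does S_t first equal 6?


6

t=0: S=-1, d=4, jump=3, S_1=2
t=1: S=2, d=6, jump=0, S_2=2
t=2: S=2, d=1, jump=0, S_3=2
t=3: S=2, d=4, jump=3, S_4=5
t=4: S=5, d=2, jump=0, S_5=5
t=5: S=5, d=0, jump=1, S_6=6
t=6: S=6, d=1, jump=0, S_7=6
t=7: S=6, d=5, jump=2, S_8=8
t=8: S=8, d=1, jump=0, S_9=8
t=9: S=8, d=7, jump=0, S_10=8
t=10: S=8, d=8, jump=0, S_11=8
t=11: S=8, d=1, jump=0, S_12=8
t=12: S=8, d=0, jump=1, S_13=9
t=13: S=9, d=3, jump=3, S_14=12
t=14: S=12, d=3, jump=3, S_15=15
t=15: S=15, d=8, jump=0, S_16=15
t=16: S=15, d=8, jump=0, S_17=15


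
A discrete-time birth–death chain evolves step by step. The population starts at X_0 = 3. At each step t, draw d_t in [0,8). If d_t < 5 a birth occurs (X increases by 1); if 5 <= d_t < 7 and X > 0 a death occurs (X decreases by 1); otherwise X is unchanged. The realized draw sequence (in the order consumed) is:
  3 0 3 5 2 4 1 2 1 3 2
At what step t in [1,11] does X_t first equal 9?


t=0: X=3, d=3 → birth, X_1=4
t=1: X=4, d=0 → birth, X_2=5
t=2: X=5, d=3 → birth, X_3=6
t=3: X=6, d=5 → death, X_4=5
t=4: X=5, d=2 → birth, X_5=6
t=5: X=6, d=4 → birth, X_6=7
t=6: X=7, d=1 → birth, X_7=8
t=7: X=8, d=2 → birth, X_8=9
t=8: X=9, d=1 → birth, X_9=10
t=9: X=10, d=3 → birth, X_10=11
t=10: X=11, d=2 → birth, X_11=12

8


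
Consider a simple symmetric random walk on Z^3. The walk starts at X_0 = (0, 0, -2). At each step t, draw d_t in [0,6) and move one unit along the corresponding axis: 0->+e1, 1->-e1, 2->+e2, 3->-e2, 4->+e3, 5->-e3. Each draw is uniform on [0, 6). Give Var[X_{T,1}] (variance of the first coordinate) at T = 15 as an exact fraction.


Outcome values over d=0..5: [1, -1, 0, 0, 0, 0]
Σy = 0, Σy² = 2, M = 6
μ = 0/6 = 0,  σ² = 2/6 − (0)² = 1/3
Independent increments: Var[X_15] = 15·σ² = 15·(1/3) = 5

5


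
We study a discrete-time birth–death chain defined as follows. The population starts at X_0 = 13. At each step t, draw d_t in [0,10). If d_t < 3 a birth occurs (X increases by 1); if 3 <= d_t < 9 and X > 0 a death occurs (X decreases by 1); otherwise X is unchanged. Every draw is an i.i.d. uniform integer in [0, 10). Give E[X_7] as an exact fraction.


109/10

X can drop by at most 1 per step and X_0 = 13 > T = 7, so X_t >= 13 − t >= 6 > 0 for every t <= 7: the floor at 0 (the 'and X > 0' condition) never binds. Hence X_7 = X_0 + Σ_{t<7} Y_t with i.i.d. increments Y_t = y(d_t) ∈ {+1, −1, 0}.
Outcome values over d=0..9: [1, 1, 1, -1, -1, -1, -1, -1, -1, 0]
Σy = -3, Σy² = 9, M = 10
μ = -3/10 = -3/10,  σ² = 9/10 − (-3/10)² = 81/100
E[X_7] = 13 + 7·(-3/10) = 109/10


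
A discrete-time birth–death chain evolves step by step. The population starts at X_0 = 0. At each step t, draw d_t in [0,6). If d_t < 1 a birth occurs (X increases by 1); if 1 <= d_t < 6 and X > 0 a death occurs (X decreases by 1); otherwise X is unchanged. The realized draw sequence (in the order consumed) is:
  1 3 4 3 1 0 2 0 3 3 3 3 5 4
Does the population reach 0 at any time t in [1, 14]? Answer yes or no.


yes

t=0: X=0, d=1 → hold, X_1=0
t=1: X=0, d=3 → hold, X_2=0
t=2: X=0, d=4 → hold, X_3=0
t=3: X=0, d=3 → hold, X_4=0
t=4: X=0, d=1 → hold, X_5=0
t=5: X=0, d=0 → birth, X_6=1
t=6: X=1, d=2 → death, X_7=0
t=7: X=0, d=0 → birth, X_8=1
t=8: X=1, d=3 → death, X_9=0
t=9: X=0, d=3 → hold, X_10=0
t=10: X=0, d=3 → hold, X_11=0
t=11: X=0, d=3 → hold, X_12=0
t=12: X=0, d=5 → hold, X_13=0
t=13: X=0, d=4 → hold, X_14=0


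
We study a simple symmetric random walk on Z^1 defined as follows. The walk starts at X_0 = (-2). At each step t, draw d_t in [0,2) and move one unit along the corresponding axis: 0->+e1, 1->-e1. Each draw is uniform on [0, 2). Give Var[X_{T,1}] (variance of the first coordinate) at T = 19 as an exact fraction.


Outcome values over d=0..1: [1, -1]
Σy = 0, Σy² = 2, M = 2
μ = 0/2 = 0,  σ² = 2/2 − (0)² = 1
Independent increments: Var[X_19] = 19·σ² = 19·(1) = 19

19


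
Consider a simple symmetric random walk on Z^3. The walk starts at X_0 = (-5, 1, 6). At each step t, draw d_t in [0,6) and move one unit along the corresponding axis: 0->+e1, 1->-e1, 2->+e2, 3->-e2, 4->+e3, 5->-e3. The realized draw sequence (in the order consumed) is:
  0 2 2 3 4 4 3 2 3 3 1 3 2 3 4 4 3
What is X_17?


(-5, -2, 10)

t=0: X=(-5, 1, 6), d=0 → +e1, X_1=(-4, 1, 6)
t=1: X=(-4, 1, 6), d=2 → +e2, X_2=(-4, 2, 6)
t=2: X=(-4, 2, 6), d=2 → +e2, X_3=(-4, 3, 6)
t=3: X=(-4, 3, 6), d=3 → -e2, X_4=(-4, 2, 6)
t=4: X=(-4, 2, 6), d=4 → +e3, X_5=(-4, 2, 7)
t=5: X=(-4, 2, 7), d=4 → +e3, X_6=(-4, 2, 8)
t=6: X=(-4, 2, 8), d=3 → -e2, X_7=(-4, 1, 8)
t=7: X=(-4, 1, 8), d=2 → +e2, X_8=(-4, 2, 8)
t=8: X=(-4, 2, 8), d=3 → -e2, X_9=(-4, 1, 8)
t=9: X=(-4, 1, 8), d=3 → -e2, X_10=(-4, 0, 8)
t=10: X=(-4, 0, 8), d=1 → -e1, X_11=(-5, 0, 8)
t=11: X=(-5, 0, 8), d=3 → -e2, X_12=(-5, -1, 8)
t=12: X=(-5, -1, 8), d=2 → +e2, X_13=(-5, 0, 8)
t=13: X=(-5, 0, 8), d=3 → -e2, X_14=(-5, -1, 8)
t=14: X=(-5, -1, 8), d=4 → +e3, X_15=(-5, -1, 9)
t=15: X=(-5, -1, 9), d=4 → +e3, X_16=(-5, -1, 10)
t=16: X=(-5, -1, 10), d=3 → -e2, X_17=(-5, -2, 10)


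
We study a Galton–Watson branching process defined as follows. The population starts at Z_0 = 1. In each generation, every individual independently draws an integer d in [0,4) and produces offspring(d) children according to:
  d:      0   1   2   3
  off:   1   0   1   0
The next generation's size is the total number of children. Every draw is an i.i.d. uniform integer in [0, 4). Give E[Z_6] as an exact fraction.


Outcome values over d=0..3: [1, 0, 1, 0]
Σy = 2, Σy² = 2, M = 4
μ = 2/4 = 1/2,  σ² = 2/4 − (1/2)² = 1/4
E[Z_0] = 1
E[Z_1] = 1/2·E[Z_0] = 1/2
E[Z_2] = 1/2·E[Z_1] = 1/4
E[Z_3] = 1/2·E[Z_2] = 1/8
E[Z_4] = 1/2·E[Z_3] = 1/16
E[Z_5] = 1/2·E[Z_4] = 1/32
E[Z_6] = 1/2·E[Z_5] = 1/64

1/64


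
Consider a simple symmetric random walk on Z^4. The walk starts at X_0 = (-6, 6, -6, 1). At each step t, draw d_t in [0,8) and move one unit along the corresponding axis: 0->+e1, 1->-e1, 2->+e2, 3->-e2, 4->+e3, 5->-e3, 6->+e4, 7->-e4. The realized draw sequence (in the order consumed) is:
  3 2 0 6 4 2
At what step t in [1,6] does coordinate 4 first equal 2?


t=0: X=(-6, 6, -6, 1), d=3 → -e2, X_1=(-6, 5, -6, 1)
t=1: X=(-6, 5, -6, 1), d=2 → +e2, X_2=(-6, 6, -6, 1)
t=2: X=(-6, 6, -6, 1), d=0 → +e1, X_3=(-5, 6, -6, 1)
t=3: X=(-5, 6, -6, 1), d=6 → +e4, X_4=(-5, 6, -6, 2)
t=4: X=(-5, 6, -6, 2), d=4 → +e3, X_5=(-5, 6, -5, 2)
t=5: X=(-5, 6, -5, 2), d=2 → +e2, X_6=(-5, 7, -5, 2)

4


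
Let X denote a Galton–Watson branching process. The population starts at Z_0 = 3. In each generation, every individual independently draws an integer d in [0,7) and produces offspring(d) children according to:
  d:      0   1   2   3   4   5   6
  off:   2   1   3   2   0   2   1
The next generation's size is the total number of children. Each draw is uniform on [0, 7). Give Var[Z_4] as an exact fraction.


Outcome values over d=0..6: [2, 1, 3, 2, 0, 2, 1]
Σy = 11, Σy² = 23, M = 7
μ = 11/7 = 11/7,  σ² = 23/7 − (11/7)² = 40/49
V_0 = 0, E_0 = 3
V_1 = 40/49·E_0 + (11/7)²·V_0 = 120/49;  E_1 = 33/7
V_2 = 40/49·E_1 + (11/7)²·V_1 = 23760/2401;  E_2 = 363/49
V_3 = 40/49·E_2 + (11/7)²·V_2 = 3586440/117649;  E_3 = 3993/343
V_4 = 40/49·E_3 + (11/7)²·V_3 = 488743200/5764801;  E_4 = 43923/2401

488743200/5764801


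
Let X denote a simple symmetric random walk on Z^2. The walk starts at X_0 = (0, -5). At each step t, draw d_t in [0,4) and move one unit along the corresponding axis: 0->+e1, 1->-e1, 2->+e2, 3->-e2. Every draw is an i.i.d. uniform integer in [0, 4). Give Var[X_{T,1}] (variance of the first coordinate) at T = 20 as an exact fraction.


Outcome values over d=0..3: [1, -1, 0, 0]
Σy = 0, Σy² = 2, M = 4
μ = 0/4 = 0,  σ² = 2/4 − (0)² = 1/2
Independent increments: Var[X_20] = 20·σ² = 20·(1/2) = 10

10


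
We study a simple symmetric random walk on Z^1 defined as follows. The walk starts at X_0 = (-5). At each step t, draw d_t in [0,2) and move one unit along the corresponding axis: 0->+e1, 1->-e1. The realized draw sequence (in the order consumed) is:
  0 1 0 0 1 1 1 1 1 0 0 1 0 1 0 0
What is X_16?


t=0: X=(-5), d=0 → +e1, X_1=(-4)
t=1: X=(-4), d=1 → -e1, X_2=(-5)
t=2: X=(-5), d=0 → +e1, X_3=(-4)
t=3: X=(-4), d=0 → +e1, X_4=(-3)
t=4: X=(-3), d=1 → -e1, X_5=(-4)
t=5: X=(-4), d=1 → -e1, X_6=(-5)
t=6: X=(-5), d=1 → -e1, X_7=(-6)
t=7: X=(-6), d=1 → -e1, X_8=(-7)
t=8: X=(-7), d=1 → -e1, X_9=(-8)
t=9: X=(-8), d=0 → +e1, X_10=(-7)
t=10: X=(-7), d=0 → +e1, X_11=(-6)
t=11: X=(-6), d=1 → -e1, X_12=(-7)
t=12: X=(-7), d=0 → +e1, X_13=(-6)
t=13: X=(-6), d=1 → -e1, X_14=(-7)
t=14: X=(-7), d=0 → +e1, X_15=(-6)
t=15: X=(-6), d=0 → +e1, X_16=(-5)

(-5)


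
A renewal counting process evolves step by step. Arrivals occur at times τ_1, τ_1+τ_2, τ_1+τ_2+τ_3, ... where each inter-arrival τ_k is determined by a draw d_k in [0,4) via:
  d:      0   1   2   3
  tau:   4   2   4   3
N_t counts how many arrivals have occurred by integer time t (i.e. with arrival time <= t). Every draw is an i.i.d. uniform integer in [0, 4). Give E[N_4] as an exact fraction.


Inter-arrival values over d=0..3: [4, 2, 4, 3]
Each d has probability 1/4, so the pmf of τ is: f(2) = 1/4, f(3) = 1/4, f(4) = 1/2
Renewal equation for m(n) = E[N_n]: condition on τ_1 = k (if k <= n, one arrival plus a fresh copy on the remaining n−k steps): m(n) = F(n) + Σ_{k<=n} f(k)·m(n−k), where F(n) = P(τ <= n) and m(0) = 0
m(1) = F(1) = 0
m(2) = F(2) = 1/4
m(3) = F(3) = 1/2
m(4) = F(4) + f(2)·m(2) = 1 + 1/4·1/4 = 17/16
E[N_4] = m(4) = 17/16

17/16


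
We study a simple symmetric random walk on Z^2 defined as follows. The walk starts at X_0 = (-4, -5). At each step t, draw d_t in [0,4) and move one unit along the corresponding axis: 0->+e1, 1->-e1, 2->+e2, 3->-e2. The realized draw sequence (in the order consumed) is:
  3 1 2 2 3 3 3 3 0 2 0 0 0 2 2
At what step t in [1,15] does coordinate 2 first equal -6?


t=0: X=(-4, -5), d=3 → -e2, X_1=(-4, -6)
t=1: X=(-4, -6), d=1 → -e1, X_2=(-5, -6)
t=2: X=(-5, -6), d=2 → +e2, X_3=(-5, -5)
t=3: X=(-5, -5), d=2 → +e2, X_4=(-5, -4)
t=4: X=(-5, -4), d=3 → -e2, X_5=(-5, -5)
t=5: X=(-5, -5), d=3 → -e2, X_6=(-5, -6)
t=6: X=(-5, -6), d=3 → -e2, X_7=(-5, -7)
t=7: X=(-5, -7), d=3 → -e2, X_8=(-5, -8)
t=8: X=(-5, -8), d=0 → +e1, X_9=(-4, -8)
t=9: X=(-4, -8), d=2 → +e2, X_10=(-4, -7)
t=10: X=(-4, -7), d=0 → +e1, X_11=(-3, -7)
t=11: X=(-3, -7), d=0 → +e1, X_12=(-2, -7)
t=12: X=(-2, -7), d=0 → +e1, X_13=(-1, -7)
t=13: X=(-1, -7), d=2 → +e2, X_14=(-1, -6)
t=14: X=(-1, -6), d=2 → +e2, X_15=(-1, -5)

1


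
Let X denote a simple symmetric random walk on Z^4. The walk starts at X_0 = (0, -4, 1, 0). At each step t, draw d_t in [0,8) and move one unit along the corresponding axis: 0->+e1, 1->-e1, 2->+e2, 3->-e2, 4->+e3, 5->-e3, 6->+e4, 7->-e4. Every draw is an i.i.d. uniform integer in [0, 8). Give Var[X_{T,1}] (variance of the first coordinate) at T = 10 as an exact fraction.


Outcome values over d=0..7: [1, -1, 0, 0, 0, 0, 0, 0]
Σy = 0, Σy² = 2, M = 8
μ = 0/8 = 0,  σ² = 2/8 − (0)² = 1/4
Independent increments: Var[X_10] = 10·σ² = 10·(1/4) = 5/2

5/2


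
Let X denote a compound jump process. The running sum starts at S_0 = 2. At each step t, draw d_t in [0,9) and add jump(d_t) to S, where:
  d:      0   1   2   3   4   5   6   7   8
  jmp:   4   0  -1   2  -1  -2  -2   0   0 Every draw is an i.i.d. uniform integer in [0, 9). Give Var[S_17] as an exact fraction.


170/3

Outcome values over d=0..8: [4, 0, -1, 2, -1, -2, -2, 0, 0]
Σy = 0, Σy² = 30, M = 9
μ = 0/9 = 0,  σ² = 30/9 − (0)² = 10/3
Independent increments: Var[S_17] = 17·σ² = 17·(10/3) = 170/3


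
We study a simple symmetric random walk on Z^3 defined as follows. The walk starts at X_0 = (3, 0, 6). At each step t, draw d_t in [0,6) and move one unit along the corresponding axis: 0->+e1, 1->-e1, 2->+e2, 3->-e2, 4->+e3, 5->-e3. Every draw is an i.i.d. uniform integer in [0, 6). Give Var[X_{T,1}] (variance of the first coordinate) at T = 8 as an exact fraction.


Outcome values over d=0..5: [1, -1, 0, 0, 0, 0]
Σy = 0, Σy² = 2, M = 6
μ = 0/6 = 0,  σ² = 2/6 − (0)² = 1/3
Independent increments: Var[X_8] = 8·σ² = 8·(1/3) = 8/3

8/3


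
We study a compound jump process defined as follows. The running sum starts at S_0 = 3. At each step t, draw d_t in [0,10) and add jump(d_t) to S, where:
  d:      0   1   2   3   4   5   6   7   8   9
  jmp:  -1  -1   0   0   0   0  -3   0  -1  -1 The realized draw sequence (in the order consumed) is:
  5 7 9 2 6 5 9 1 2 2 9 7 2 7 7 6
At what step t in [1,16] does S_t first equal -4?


t=0: S=3, d=5, jump=0, S_1=3
t=1: S=3, d=7, jump=0, S_2=3
t=2: S=3, d=9, jump=-1, S_3=2
t=3: S=2, d=2, jump=0, S_4=2
t=4: S=2, d=6, jump=-3, S_5=-1
t=5: S=-1, d=5, jump=0, S_6=-1
t=6: S=-1, d=9, jump=-1, S_7=-2
t=7: S=-2, d=1, jump=-1, S_8=-3
t=8: S=-3, d=2, jump=0, S_9=-3
t=9: S=-3, d=2, jump=0, S_10=-3
t=10: S=-3, d=9, jump=-1, S_11=-4
t=11: S=-4, d=7, jump=0, S_12=-4
t=12: S=-4, d=2, jump=0, S_13=-4
t=13: S=-4, d=7, jump=0, S_14=-4
t=14: S=-4, d=7, jump=0, S_15=-4
t=15: S=-4, d=6, jump=-3, S_16=-7

11


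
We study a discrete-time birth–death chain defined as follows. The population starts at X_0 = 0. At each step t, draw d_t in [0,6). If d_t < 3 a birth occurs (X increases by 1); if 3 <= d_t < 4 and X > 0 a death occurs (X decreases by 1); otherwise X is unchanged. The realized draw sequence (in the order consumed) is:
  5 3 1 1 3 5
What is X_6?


t=0: X=0, d=5 → hold, X_1=0
t=1: X=0, d=3 → hold, X_2=0
t=2: X=0, d=1 → birth, X_3=1
t=3: X=1, d=1 → birth, X_4=2
t=4: X=2, d=3 → death, X_5=1
t=5: X=1, d=5 → hold, X_6=1

1


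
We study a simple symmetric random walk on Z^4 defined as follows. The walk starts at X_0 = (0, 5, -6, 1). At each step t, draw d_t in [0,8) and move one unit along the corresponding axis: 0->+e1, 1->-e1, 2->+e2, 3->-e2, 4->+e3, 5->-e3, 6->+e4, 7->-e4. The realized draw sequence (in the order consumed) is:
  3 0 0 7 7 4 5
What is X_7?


t=0: X=(0, 5, -6, 1), d=3 → -e2, X_1=(0, 4, -6, 1)
t=1: X=(0, 4, -6, 1), d=0 → +e1, X_2=(1, 4, -6, 1)
t=2: X=(1, 4, -6, 1), d=0 → +e1, X_3=(2, 4, -6, 1)
t=3: X=(2, 4, -6, 1), d=7 → -e4, X_4=(2, 4, -6, 0)
t=4: X=(2, 4, -6, 0), d=7 → -e4, X_5=(2, 4, -6, -1)
t=5: X=(2, 4, -6, -1), d=4 → +e3, X_6=(2, 4, -5, -1)
t=6: X=(2, 4, -5, -1), d=5 → -e3, X_7=(2, 4, -6, -1)

(2, 4, -6, -1)


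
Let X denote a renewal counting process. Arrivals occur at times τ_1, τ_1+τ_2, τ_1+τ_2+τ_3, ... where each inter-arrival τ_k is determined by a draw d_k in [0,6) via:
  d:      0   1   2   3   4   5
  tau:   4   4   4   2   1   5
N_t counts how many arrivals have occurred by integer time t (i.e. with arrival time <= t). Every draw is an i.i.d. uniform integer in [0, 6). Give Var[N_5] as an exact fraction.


17927399/60466176

Inter-arrival values over d=0..5: [4, 4, 4, 2, 1, 5]
Each d has probability 1/6, so the pmf of τ is: f(1) = 1/6, f(2) = 1/6, f(4) = 1/2, f(5) = 1/6
Let p_n(j) = P(N_n = j), with p_0 = [1]. Condition on τ_1: p_n(0) = P(τ > n), and for j >= 1, p_n(j) = Σ_{k<=n} f(k)·p_{n−k}(j−1)
p_1 = [5/6, 1/6]  (j = 0..1)
p_2 = [2/3, 11/36, 1/36]  (j = 0..2)
p_3 = [2/3, 1/4, 17/216, 1/216]  (j = 0..3)
p_4 = [1/6, 13/18, 5/54, 23/1296, 1/1296]  (j = 0..4)
p_5 = [0, 13/18, 53/216, 37/1296, 29/7776, 1/7776]  (j = 0..5)
E[N_5] = Σ j·p_5(j) = 10219/7776;  E[N_5²] = Σ j²·p_5(j) = 5245/2592
Var[N_5] = 5245/2592 − (10219/7776)² = 17927399/60466176


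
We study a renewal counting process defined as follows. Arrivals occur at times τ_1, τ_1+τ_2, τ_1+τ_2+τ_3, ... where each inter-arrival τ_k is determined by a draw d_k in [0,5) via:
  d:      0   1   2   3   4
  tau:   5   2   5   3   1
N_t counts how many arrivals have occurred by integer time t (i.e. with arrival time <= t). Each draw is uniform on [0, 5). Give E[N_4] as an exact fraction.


Inter-arrival values over d=0..4: [5, 2, 5, 3, 1]
Each d has probability 1/5, so the pmf of τ is: f(1) = 1/5, f(2) = 1/5, f(3) = 1/5, f(5) = 2/5
Renewal equation for m(n) = E[N_n]: condition on τ_1 = k (if k <= n, one arrival plus a fresh copy on the remaining n−k steps): m(n) = F(n) + Σ_{k<=n} f(k)·m(n−k), where F(n) = P(τ <= n) and m(0) = 0
m(1) = F(1) = 1/5
m(2) = F(2) + f(1)·m(1) = 2/5 + 1/5·1/5 = 11/25
m(3) = F(3) + f(1)·m(2) + f(2)·m(1) = 3/5 + 1/5·11/25 + 1/5·1/5 = 91/125
m(4) = F(4) + f(1)·m(3) + f(2)·m(2) + f(3)·m(1) = 3/5 + 1/5·91/125 + 1/5·11/25 + 1/5·1/5 = 546/625
E[N_4] = m(4) = 546/625

546/625


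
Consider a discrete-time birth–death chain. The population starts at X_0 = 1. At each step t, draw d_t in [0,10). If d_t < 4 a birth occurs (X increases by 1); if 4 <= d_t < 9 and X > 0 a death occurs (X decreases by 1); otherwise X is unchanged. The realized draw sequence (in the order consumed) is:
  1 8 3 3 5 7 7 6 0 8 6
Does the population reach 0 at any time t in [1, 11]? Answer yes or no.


yes

t=0: X=1, d=1 → birth, X_1=2
t=1: X=2, d=8 → death, X_2=1
t=2: X=1, d=3 → birth, X_3=2
t=3: X=2, d=3 → birth, X_4=3
t=4: X=3, d=5 → death, X_5=2
t=5: X=2, d=7 → death, X_6=1
t=6: X=1, d=7 → death, X_7=0
t=7: X=0, d=6 → hold, X_8=0
t=8: X=0, d=0 → birth, X_9=1
t=9: X=1, d=8 → death, X_10=0
t=10: X=0, d=6 → hold, X_11=0


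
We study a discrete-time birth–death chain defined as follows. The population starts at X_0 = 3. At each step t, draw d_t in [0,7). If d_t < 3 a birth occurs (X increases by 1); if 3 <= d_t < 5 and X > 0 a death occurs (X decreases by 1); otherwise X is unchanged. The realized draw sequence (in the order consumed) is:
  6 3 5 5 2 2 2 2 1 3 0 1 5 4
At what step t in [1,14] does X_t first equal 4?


6

t=0: X=3, d=6 → hold, X_1=3
t=1: X=3, d=3 → death, X_2=2
t=2: X=2, d=5 → hold, X_3=2
t=3: X=2, d=5 → hold, X_4=2
t=4: X=2, d=2 → birth, X_5=3
t=5: X=3, d=2 → birth, X_6=4
t=6: X=4, d=2 → birth, X_7=5
t=7: X=5, d=2 → birth, X_8=6
t=8: X=6, d=1 → birth, X_9=7
t=9: X=7, d=3 → death, X_10=6
t=10: X=6, d=0 → birth, X_11=7
t=11: X=7, d=1 → birth, X_12=8
t=12: X=8, d=5 → hold, X_13=8
t=13: X=8, d=4 → death, X_14=7


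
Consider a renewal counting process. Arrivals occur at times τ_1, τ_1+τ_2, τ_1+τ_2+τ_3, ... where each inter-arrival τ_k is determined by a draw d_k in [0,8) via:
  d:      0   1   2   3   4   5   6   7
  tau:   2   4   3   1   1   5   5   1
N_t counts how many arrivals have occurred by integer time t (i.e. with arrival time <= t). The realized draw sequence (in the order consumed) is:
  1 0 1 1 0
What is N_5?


draw d_1=1: τ_1=4, arrival time A_1=4
draw d_2=0: τ_2=2, arrival time A_2=6
draw d_3=1: τ_3=4, arrival time A_3=10
draw d_4=1: τ_4=4, arrival time A_4=14
draw d_5=0: τ_5=2, arrival time A_5=16
N_t over t=0..5: 0:0 1:0 2:0 3:0 4:1 5:1

1


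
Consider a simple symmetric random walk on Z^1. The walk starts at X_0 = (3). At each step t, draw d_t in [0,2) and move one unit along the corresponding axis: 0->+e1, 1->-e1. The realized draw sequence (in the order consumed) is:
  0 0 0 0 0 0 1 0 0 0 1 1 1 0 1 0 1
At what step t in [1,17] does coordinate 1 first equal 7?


4

t=0: X=(3), d=0 → +e1, X_1=(4)
t=1: X=(4), d=0 → +e1, X_2=(5)
t=2: X=(5), d=0 → +e1, X_3=(6)
t=3: X=(6), d=0 → +e1, X_4=(7)
t=4: X=(7), d=0 → +e1, X_5=(8)
t=5: X=(8), d=0 → +e1, X_6=(9)
t=6: X=(9), d=1 → -e1, X_7=(8)
t=7: X=(8), d=0 → +e1, X_8=(9)
t=8: X=(9), d=0 → +e1, X_9=(10)
t=9: X=(10), d=0 → +e1, X_10=(11)
t=10: X=(11), d=1 → -e1, X_11=(10)
t=11: X=(10), d=1 → -e1, X_12=(9)
t=12: X=(9), d=1 → -e1, X_13=(8)
t=13: X=(8), d=0 → +e1, X_14=(9)
t=14: X=(9), d=1 → -e1, X_15=(8)
t=15: X=(8), d=0 → +e1, X_16=(9)
t=16: X=(9), d=1 → -e1, X_17=(8)


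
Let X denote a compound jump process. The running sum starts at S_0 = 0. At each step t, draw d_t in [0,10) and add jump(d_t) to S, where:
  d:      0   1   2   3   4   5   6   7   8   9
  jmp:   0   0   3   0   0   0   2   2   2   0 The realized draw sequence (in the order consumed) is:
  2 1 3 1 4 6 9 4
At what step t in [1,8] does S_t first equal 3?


t=0: S=0, d=2, jump=3, S_1=3
t=1: S=3, d=1, jump=0, S_2=3
t=2: S=3, d=3, jump=0, S_3=3
t=3: S=3, d=1, jump=0, S_4=3
t=4: S=3, d=4, jump=0, S_5=3
t=5: S=3, d=6, jump=2, S_6=5
t=6: S=5, d=9, jump=0, S_7=5
t=7: S=5, d=4, jump=0, S_8=5

1


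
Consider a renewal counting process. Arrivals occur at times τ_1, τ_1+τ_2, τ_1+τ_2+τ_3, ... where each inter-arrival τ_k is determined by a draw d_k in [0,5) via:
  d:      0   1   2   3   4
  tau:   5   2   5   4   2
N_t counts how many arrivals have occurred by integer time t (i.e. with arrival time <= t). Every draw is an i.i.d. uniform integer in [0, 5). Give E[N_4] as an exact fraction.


19/25

Inter-arrival values over d=0..4: [5, 2, 5, 4, 2]
Each d has probability 1/5, so the pmf of τ is: f(2) = 2/5, f(4) = 1/5, f(5) = 2/5
Renewal equation for m(n) = E[N_n]: condition on τ_1 = k (if k <= n, one arrival plus a fresh copy on the remaining n−k steps): m(n) = F(n) + Σ_{k<=n} f(k)·m(n−k), where F(n) = P(τ <= n) and m(0) = 0
m(1) = F(1) = 0
m(2) = F(2) = 2/5
m(3) = F(3) = 2/5
m(4) = F(4) + f(2)·m(2) = 3/5 + 2/5·2/5 = 19/25
E[N_4] = m(4) = 19/25


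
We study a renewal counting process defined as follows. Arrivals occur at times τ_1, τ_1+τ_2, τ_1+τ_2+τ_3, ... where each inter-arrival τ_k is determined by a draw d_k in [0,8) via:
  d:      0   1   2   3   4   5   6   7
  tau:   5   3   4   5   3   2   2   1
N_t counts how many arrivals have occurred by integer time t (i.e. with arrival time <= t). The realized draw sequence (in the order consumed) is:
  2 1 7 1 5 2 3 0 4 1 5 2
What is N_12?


draw d_1=2: τ_1=4, arrival time A_1=4
draw d_2=1: τ_2=3, arrival time A_2=7
draw d_3=7: τ_3=1, arrival time A_3=8
draw d_4=1: τ_4=3, arrival time A_4=11
draw d_5=5: τ_5=2, arrival time A_5=13
draw d_6=2: τ_6=4, arrival time A_6=17
draw d_7=3: τ_7=5, arrival time A_7=22
draw d_8=0: τ_8=5, arrival time A_8=27
draw d_9=4: τ_9=3, arrival time A_9=30
draw d_10=1: τ_10=3, arrival time A_10=33
draw d_11=5: τ_11=2, arrival time A_11=35
draw d_12=2: τ_12=4, arrival time A_12=39
N_t over t=0..12: 0:0 1:0 2:0 3:0 4:1 5:1 6:1 7:2 8:3 9:3 10:3 11:4 12:4

4


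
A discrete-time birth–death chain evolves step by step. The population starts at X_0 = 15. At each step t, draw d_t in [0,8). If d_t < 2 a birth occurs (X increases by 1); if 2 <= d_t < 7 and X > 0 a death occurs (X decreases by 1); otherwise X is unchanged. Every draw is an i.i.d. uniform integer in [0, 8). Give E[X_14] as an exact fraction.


39/4

X can drop by at most 1 per step and X_0 = 15 > T = 14, so X_t >= 15 − t >= 1 > 0 for every t <= 14: the floor at 0 (the 'and X > 0' condition) never binds. Hence X_14 = X_0 + Σ_{t<14} Y_t with i.i.d. increments Y_t = y(d_t) ∈ {+1, −1, 0}.
Outcome values over d=0..7: [1, 1, -1, -1, -1, -1, -1, 0]
Σy = -3, Σy² = 7, M = 8
μ = -3/8 = -3/8,  σ² = 7/8 − (-3/8)² = 47/64
E[X_14] = 15 + 14·(-3/8) = 39/4


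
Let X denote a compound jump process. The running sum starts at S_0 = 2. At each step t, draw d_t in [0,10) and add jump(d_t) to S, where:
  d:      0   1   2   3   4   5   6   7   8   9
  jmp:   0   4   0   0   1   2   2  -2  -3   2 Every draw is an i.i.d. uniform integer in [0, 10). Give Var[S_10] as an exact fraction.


192/5

Outcome values over d=0..9: [0, 4, 0, 0, 1, 2, 2, -2, -3, 2]
Σy = 6, Σy² = 42, M = 10
μ = 6/10 = 3/5,  σ² = 42/10 − (3/5)² = 96/25
Independent increments: Var[S_10] = 10·σ² = 10·(96/25) = 192/5


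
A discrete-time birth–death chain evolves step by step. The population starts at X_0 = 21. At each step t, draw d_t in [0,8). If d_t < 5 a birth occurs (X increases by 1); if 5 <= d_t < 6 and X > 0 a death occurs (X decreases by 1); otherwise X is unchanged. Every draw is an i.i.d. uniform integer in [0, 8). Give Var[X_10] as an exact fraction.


X can drop by at most 1 per step and X_0 = 21 > T = 10, so X_t >= 21 − t >= 11 > 0 for every t <= 10: the floor at 0 (the 'and X > 0' condition) never binds. Hence X_10 = X_0 + Σ_{t<10} Y_t with i.i.d. increments Y_t = y(d_t) ∈ {+1, −1, 0}.
Outcome values over d=0..7: [1, 1, 1, 1, 1, -1, 0, 0]
Σy = 4, Σy² = 6, M = 8
μ = 4/8 = 1/2,  σ² = 6/8 − (1/2)² = 1/2
Independent increments: Var[X_10] = 10·σ² = 10·(1/2) = 5

5


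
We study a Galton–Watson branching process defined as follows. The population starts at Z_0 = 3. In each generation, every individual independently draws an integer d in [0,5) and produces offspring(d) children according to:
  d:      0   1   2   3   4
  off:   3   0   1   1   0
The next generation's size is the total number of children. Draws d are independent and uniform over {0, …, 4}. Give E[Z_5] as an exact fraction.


Outcome values over d=0..4: [3, 0, 1, 1, 0]
Σy = 5, Σy² = 11, M = 5
μ = 5/5 = 1,  σ² = 11/5 − (1)² = 6/5
E[Z_0] = 3
E[Z_1] = 1·E[Z_0] = 3
E[Z_2] = 1·E[Z_1] = 3
E[Z_3] = 1·E[Z_2] = 3
E[Z_4] = 1·E[Z_3] = 3
E[Z_5] = 1·E[Z_4] = 3

3
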